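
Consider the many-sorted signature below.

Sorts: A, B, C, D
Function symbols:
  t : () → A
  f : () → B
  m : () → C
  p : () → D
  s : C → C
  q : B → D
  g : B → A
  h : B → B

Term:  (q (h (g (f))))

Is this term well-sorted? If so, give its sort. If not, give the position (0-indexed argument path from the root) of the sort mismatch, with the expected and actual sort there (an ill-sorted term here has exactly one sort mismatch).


ill-sorted at position [0, 0]: expected B, got A

      (f) : B
    (g (f)) : A
  (h (g (f))) : ✗ arg 0 at [0, 0] has sort A, expected B


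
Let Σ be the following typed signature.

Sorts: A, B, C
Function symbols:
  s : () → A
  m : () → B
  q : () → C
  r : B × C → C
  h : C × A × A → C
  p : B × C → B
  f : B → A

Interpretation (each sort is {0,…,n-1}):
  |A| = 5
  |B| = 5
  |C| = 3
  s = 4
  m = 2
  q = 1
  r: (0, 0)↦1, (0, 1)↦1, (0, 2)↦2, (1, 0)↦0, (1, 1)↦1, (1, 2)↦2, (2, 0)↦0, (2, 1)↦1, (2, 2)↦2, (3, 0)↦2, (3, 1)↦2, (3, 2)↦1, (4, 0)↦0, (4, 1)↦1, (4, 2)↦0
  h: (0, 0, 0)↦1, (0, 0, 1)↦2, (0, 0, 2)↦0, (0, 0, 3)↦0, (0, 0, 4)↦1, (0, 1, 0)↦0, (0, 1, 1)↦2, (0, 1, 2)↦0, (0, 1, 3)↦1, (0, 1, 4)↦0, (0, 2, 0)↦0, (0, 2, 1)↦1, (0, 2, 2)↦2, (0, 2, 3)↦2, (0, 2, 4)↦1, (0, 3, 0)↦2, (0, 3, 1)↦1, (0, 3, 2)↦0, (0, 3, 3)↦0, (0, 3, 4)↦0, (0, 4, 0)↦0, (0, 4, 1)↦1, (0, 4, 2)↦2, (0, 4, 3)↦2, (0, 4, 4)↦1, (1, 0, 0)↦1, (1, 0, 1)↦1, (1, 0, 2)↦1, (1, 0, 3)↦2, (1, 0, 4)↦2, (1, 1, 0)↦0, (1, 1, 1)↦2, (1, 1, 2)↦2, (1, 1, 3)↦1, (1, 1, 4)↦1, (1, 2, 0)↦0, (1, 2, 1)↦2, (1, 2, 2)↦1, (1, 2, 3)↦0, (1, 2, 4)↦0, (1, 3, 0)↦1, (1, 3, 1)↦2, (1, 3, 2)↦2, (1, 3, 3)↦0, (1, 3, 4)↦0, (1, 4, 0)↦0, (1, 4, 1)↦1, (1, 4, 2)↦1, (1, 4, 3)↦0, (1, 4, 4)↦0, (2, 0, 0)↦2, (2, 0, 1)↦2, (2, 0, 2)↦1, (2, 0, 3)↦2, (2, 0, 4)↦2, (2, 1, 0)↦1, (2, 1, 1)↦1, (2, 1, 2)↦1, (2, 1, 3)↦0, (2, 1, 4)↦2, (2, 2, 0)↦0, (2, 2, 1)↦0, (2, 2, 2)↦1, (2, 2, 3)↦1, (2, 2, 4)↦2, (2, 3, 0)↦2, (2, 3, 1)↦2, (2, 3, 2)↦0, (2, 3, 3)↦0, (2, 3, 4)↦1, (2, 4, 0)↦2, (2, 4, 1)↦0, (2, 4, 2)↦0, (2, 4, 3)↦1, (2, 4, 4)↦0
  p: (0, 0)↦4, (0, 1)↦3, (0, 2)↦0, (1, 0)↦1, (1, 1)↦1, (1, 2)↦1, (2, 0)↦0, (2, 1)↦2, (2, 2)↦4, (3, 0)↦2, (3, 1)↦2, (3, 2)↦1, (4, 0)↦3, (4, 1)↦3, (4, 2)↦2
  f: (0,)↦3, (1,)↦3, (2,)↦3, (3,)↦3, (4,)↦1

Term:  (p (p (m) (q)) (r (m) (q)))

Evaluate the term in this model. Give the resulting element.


value = 2

  m = 2
  q = 1
  (p (m) (q)) = p(2, 1) = 2
  m = 2
  q = 1
  (r (m) (q)) = r(2, 1) = 1
  (p (p (m) (q)) (r (m) (q))) = p(2, 1) = 2


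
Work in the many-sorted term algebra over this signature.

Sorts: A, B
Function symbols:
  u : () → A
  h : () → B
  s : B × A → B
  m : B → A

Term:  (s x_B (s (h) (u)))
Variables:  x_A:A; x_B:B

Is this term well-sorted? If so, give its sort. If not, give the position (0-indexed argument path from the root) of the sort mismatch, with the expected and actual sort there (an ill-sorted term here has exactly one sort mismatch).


ill-sorted at position [1]: expected A, got B

  x_B : B
    (h) : B
    (u) : A
  (s (h) (u)) : B
(s x_B (s (h) (u))) : ✗ arg 1 at [1] has sort B, expected A


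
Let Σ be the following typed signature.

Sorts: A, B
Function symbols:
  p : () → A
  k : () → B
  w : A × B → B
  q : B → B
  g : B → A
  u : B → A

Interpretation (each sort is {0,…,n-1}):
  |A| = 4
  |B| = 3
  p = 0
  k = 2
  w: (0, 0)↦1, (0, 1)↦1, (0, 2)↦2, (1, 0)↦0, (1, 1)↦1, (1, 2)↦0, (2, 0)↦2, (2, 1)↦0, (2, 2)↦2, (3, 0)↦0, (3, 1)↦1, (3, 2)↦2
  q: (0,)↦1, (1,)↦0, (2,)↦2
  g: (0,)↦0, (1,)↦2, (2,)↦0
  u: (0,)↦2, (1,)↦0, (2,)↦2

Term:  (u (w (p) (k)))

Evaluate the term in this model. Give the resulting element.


value = 2

  p = 0
  k = 2
  (w (p) (k)) = w(0, 2) = 2
  (u (w (p) (k))) = u(2,) = 2


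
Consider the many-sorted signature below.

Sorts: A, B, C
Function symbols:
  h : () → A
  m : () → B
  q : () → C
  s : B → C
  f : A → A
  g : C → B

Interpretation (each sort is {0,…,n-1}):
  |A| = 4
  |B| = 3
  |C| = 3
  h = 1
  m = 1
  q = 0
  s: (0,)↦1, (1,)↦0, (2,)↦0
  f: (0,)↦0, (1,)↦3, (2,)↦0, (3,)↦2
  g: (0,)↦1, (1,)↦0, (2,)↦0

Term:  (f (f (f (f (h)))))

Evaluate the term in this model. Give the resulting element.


value = 0

  h = 1
  (f (h)) = f(1,) = 3
  (f (f (h))) = f(3,) = 2
  (f (f (f (h)))) = f(2,) = 0
  (f (f (f (f (h))))) = f(0,) = 0


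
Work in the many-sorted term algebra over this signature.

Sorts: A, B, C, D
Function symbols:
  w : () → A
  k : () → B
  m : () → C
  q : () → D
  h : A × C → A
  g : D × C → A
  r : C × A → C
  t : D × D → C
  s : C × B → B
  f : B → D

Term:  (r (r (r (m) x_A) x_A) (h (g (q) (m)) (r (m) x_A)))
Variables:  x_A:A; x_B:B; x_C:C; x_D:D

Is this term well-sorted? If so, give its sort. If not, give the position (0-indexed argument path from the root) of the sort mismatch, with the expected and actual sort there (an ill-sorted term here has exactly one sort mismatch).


well-sorted; sort = C

      (m) : C
      x_A : A
    (r (m) x_A) : C
    x_A : A
  (r (r (m) x_A) x_A) : C
      (q) : D
      (m) : C
    (g (q) (m)) : A
      (m) : C
      x_A : A
    (r (m) x_A) : C
  (h (g (q) (m)) (r (m) x_A)) : A
(r (r (r (m) x_A) x_A) (h (g (q) (m)) (r (m) x_A))) : C


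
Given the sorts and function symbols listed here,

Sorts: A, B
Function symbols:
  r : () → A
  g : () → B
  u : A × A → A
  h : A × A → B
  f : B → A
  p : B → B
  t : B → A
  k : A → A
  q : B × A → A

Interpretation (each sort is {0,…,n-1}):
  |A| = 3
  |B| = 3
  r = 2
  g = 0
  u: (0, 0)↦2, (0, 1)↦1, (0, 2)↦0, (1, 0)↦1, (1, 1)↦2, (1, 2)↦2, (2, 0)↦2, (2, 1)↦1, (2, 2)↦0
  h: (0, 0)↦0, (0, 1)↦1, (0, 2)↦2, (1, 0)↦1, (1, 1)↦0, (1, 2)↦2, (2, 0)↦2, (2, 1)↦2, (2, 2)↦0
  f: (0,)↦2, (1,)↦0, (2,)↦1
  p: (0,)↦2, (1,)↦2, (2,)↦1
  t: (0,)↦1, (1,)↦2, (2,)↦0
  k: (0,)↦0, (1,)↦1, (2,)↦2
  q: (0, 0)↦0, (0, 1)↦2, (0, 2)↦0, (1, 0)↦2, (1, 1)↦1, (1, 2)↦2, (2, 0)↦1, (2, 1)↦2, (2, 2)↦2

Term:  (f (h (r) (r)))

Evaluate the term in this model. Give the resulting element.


value = 2

  r = 2
  r = 2
  (h (r) (r)) = h(2, 2) = 0
  (f (h (r) (r))) = f(0,) = 2


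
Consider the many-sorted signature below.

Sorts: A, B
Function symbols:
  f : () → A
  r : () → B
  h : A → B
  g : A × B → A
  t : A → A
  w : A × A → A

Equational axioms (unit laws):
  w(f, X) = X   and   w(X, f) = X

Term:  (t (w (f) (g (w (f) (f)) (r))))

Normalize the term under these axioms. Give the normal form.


1. (t (w (f) (g (w (f) (f)) (r))))  →  (t (g (w (f) (f)) (r)))
2. (t (g (w (f) (f)) (r)))  →  (t (g (f) (r)))

normal form = (t (g (f) (r)))


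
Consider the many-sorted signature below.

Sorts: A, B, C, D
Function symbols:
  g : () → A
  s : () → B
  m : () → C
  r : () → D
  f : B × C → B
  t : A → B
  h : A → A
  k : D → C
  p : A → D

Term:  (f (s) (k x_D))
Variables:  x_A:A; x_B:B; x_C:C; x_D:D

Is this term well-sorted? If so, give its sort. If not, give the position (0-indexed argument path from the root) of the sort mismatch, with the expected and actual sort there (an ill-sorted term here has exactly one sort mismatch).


well-sorted; sort = B

  (s) : B
    x_D : D
  (k x_D) : C
(f (s) (k x_D)) : B


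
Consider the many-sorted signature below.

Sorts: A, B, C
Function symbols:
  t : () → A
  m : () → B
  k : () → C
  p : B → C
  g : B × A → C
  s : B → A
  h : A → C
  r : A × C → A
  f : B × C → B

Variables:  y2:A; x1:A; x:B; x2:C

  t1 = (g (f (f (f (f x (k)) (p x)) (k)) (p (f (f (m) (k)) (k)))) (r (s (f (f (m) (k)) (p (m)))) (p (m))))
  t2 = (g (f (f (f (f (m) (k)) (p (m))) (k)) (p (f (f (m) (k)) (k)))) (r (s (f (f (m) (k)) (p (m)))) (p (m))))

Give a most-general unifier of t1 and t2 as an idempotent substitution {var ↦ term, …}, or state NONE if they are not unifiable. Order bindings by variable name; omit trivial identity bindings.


{x ↦ (m)}


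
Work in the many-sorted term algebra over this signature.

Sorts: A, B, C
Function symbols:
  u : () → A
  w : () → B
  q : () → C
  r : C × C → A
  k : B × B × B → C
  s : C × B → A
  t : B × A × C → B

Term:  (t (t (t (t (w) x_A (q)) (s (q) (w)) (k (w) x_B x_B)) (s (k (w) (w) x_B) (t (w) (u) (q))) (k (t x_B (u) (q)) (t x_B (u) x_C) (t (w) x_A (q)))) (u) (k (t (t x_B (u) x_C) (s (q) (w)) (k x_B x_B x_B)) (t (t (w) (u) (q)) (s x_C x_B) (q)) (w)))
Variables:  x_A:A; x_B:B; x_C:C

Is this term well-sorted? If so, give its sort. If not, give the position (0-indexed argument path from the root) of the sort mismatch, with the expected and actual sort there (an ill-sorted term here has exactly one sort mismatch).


        (w) : B
        x_A : A
        (q) : C
      (t (w) x_A (q)) : B
        (q) : C
        (w) : B
      (s (q) (w)) : A
        (w) : B
        x_B : B
        x_B : B
      (k (w) x_B x_B) : C
    (t (t (w) x_A (q)) (s (q) (w)) (k (w) x_B x_B)) : B
        (w) : B
        (w) : B
        x_B : B
      (k (w) (w) x_B) : C
        (w) : B
        (u) : A
        (q) : C
      (t (w) (u) (q)) : B
    (s (k (w) (w) x_B) (t (w) (u) (q))) : A
        x_B : B
        (u) : A
        (q) : C
      (t x_B (u) (q)) : B
        x_B : B
        (u) : A
        x_C : C
      (t x_B (u) x_C) : B
        (w) : B
        x_A : A
        (q) : C
      (t (w) x_A (q)) : B
    (k (t x_B (u) (q)) (t x_B (u) x_C) (t (w) x_A (q))) : C
  (t (t (t (w) x_A (q)) (s (q) (w)) (k (w) x_B x_B)) (s (k (w) (w) x_B) (t (w) (u) (q))) (k (t x_B (u) (q)) (t x_B (u) x_C) (t (w) x_A (q)))) : B
  (u) : A
        x_B : B
        (u) : A
        x_C : C
      (t x_B (u) x_C) : B
        (q) : C
        (w) : B
      (s (q) (w)) : A
        x_B : B
        x_B : B
        x_B : B
      (k x_B x_B x_B) : C
    (t (t x_B (u) x_C) (s (q) (w)) (k x_B x_B x_B)) : B
        (w) : B
        (u) : A
        (q) : C
      (t (w) (u) (q)) : B
        x_C : C
        x_B : B
      (s x_C x_B) : A
      (q) : C
    (t (t (w) (u) (q)) (s x_C x_B) (q)) : B
    (w) : B
  (k (t (t x_B (u) x_C) (s (q) (w)) (k x_B x_B x_B)) (t (t (w) (u) (q)) (s x_C x_B) (q)) (w)) : C
(t (t (t (t (w) x_A (q)) (s (q) (w)) (k (w) x_B x_B)) (s (k (w) (w) x_B) (t (w) (u) (q))) (k (t x_B (u) (q)) (t x_B (u) x_C) (t (w) x_A (q)))) (u) (k (t (t x_B (u) x_C) (s (q) (w)) (k x_B x_B x_B)) (t (t (w) (u) (q)) (s x_C x_B) (q)) (w))) : B

well-sorted; sort = B


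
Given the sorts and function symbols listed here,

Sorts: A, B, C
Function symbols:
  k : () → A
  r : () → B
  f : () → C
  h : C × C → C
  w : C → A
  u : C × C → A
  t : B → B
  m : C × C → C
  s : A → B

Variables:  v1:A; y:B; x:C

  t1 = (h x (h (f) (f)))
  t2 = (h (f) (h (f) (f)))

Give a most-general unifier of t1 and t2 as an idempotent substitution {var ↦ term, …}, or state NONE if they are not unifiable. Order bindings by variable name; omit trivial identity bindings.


{x ↦ (f)}


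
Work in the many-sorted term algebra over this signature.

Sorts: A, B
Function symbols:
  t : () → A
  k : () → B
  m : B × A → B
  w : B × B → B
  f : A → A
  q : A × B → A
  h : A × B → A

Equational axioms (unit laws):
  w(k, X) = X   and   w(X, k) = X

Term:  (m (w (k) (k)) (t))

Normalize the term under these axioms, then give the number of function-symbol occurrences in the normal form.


size = 3

1. (m (w (k) (k)) (t))  →  (m (k) (t))
normal form: (m (k) (t))


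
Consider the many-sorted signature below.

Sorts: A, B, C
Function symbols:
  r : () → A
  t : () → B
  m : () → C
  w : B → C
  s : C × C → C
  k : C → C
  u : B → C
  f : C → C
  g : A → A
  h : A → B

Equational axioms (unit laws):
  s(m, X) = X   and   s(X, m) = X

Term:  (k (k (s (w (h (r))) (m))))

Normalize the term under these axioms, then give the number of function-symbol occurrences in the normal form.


size = 5

1. (k (k (s (w (h (r))) (m))))  →  (k (k (w (h (r)))))
normal form: (k (k (w (h (r)))))


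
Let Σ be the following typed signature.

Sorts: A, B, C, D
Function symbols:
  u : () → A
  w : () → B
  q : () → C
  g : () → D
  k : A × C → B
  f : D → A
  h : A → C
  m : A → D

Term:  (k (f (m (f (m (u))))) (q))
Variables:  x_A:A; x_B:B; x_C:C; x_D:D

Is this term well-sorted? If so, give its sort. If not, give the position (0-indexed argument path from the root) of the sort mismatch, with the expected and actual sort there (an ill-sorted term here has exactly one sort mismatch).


well-sorted; sort = B

          (u) : A
        (m (u)) : D
      (f (m (u))) : A
    (m (f (m (u)))) : D
  (f (m (f (m (u))))) : A
  (q) : C
(k (f (m (f (m (u))))) (q)) : B


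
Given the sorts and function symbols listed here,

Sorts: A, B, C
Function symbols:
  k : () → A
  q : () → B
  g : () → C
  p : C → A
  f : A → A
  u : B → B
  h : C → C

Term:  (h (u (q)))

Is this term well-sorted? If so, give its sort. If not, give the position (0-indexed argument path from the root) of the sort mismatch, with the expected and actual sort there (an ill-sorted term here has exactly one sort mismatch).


    (q) : B
  (u (q)) : B
(h (u (q))) : ✗ arg 0 at [0] has sort B, expected C

ill-sorted at position [0]: expected C, got B


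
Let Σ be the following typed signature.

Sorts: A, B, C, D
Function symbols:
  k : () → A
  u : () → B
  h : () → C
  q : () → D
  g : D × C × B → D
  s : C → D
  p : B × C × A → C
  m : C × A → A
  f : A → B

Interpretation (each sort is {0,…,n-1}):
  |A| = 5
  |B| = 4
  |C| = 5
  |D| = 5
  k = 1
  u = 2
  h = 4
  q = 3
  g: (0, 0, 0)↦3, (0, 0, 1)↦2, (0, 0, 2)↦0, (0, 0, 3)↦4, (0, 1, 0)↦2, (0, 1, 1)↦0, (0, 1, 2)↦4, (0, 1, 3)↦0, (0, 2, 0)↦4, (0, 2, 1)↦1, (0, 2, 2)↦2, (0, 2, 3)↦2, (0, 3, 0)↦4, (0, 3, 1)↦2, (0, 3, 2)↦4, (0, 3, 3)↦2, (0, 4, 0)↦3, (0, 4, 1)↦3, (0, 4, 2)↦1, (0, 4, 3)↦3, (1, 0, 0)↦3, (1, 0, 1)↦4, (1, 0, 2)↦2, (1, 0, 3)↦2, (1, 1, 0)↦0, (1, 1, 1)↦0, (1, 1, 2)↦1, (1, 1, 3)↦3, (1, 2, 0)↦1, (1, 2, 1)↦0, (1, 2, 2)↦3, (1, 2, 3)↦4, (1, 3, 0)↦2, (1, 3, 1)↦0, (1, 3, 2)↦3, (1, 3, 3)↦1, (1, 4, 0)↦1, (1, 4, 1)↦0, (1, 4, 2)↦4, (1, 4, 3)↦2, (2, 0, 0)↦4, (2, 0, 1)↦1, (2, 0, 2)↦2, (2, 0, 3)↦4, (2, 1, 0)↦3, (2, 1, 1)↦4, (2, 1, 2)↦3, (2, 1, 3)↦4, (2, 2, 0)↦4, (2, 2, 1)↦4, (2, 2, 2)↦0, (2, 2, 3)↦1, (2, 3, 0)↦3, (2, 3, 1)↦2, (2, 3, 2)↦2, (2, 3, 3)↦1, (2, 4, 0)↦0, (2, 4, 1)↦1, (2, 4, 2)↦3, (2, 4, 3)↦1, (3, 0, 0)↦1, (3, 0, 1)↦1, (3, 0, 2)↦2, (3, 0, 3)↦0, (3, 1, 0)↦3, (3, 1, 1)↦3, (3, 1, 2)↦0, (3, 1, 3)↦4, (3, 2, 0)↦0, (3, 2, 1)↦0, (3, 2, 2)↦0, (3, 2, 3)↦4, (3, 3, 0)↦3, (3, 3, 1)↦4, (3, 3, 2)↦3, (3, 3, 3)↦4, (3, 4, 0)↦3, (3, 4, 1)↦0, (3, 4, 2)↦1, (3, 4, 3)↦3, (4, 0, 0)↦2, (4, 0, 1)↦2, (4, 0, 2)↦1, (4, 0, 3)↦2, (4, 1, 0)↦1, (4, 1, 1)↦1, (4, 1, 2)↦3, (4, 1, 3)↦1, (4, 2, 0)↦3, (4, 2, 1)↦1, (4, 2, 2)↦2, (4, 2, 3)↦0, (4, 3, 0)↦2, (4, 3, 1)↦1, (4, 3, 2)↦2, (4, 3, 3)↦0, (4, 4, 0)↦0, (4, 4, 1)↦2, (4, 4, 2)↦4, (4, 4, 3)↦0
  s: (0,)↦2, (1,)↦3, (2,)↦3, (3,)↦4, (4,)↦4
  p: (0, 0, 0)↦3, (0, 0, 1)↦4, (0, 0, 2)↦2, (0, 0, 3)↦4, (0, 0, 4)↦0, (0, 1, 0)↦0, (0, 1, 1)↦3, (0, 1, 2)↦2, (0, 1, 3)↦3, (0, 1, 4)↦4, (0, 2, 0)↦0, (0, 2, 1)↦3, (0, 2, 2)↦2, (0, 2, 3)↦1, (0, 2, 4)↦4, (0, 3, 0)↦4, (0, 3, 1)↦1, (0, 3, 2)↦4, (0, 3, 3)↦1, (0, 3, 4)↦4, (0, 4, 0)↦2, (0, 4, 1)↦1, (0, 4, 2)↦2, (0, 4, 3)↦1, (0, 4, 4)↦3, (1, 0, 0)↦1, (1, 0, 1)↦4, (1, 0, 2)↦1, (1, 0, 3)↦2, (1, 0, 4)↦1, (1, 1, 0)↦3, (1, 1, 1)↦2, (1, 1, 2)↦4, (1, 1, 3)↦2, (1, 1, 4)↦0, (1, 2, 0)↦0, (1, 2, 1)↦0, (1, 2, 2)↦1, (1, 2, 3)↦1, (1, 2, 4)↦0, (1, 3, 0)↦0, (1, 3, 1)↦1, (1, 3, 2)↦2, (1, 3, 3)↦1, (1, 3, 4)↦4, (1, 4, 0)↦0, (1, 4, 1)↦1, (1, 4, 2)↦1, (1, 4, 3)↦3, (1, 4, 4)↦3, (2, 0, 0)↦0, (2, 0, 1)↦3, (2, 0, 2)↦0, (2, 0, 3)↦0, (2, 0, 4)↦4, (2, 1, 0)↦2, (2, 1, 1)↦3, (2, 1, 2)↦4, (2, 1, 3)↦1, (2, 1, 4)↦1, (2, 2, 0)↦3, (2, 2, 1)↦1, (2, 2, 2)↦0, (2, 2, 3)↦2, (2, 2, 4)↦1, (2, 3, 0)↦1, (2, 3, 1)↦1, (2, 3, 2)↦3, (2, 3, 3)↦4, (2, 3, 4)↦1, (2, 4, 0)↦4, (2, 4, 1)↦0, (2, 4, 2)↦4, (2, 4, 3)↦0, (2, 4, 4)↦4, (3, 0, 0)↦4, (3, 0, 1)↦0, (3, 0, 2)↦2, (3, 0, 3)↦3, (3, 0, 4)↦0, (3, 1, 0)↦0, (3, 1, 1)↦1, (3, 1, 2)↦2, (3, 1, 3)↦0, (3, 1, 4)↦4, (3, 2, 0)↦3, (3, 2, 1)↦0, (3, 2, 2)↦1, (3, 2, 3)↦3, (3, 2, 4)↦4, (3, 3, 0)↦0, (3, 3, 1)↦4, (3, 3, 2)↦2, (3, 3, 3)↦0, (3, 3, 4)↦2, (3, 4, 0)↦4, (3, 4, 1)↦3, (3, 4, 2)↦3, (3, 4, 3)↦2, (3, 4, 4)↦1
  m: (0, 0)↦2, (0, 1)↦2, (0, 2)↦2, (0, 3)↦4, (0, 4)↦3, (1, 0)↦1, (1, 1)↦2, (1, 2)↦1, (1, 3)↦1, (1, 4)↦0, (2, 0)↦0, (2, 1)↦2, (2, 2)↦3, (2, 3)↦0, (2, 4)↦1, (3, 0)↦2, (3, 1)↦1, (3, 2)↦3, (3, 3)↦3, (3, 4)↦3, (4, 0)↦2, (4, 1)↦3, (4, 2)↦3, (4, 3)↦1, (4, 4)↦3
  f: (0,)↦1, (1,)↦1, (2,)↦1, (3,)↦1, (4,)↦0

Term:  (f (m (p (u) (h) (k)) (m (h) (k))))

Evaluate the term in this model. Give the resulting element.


  u = 2
  h = 4
  k = 1
  (p (u) (h) (k)) = p(2, 4, 1) = 0
  h = 4
  k = 1
  (m (h) (k)) = m(4, 1) = 3
  (m (p (u) (h) (k)) (m (h) (k))) = m(0, 3) = 4
  (f (m (p (u) (h) (k)) (m (h) (k)))) = f(4,) = 0

value = 0


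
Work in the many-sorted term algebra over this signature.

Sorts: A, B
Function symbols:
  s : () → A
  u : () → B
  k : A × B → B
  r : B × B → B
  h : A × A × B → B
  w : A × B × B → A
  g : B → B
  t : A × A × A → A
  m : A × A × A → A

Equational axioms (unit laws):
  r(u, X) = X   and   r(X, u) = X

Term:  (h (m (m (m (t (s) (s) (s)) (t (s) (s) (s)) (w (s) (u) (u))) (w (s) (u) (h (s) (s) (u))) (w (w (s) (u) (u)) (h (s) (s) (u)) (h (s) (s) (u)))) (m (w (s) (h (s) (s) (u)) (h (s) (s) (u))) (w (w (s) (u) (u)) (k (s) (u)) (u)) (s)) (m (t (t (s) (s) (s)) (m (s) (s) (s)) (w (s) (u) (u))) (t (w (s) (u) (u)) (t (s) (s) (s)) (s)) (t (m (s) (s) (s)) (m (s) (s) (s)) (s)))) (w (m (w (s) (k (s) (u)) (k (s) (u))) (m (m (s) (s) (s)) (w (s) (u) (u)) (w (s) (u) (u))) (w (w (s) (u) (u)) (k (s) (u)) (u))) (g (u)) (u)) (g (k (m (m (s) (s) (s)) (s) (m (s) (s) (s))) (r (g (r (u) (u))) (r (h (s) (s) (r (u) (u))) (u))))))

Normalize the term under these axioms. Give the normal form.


1. (h (m (m (m (t (s) (s) (s)) (t (s) (s) (s)) (w (s) (u) (u))) (w (s) (u) (h (s) (s) (u))) (w (w (s) (u) (u)) (h (s) (s) (u)) (h (s) (s) (u)))) (m (w (s) (h (s) (s) (u)) (h (s) (s) (u))) (w (w (s) (u) (u)) (k (s) (u)) (u)) (s)) (m (t (t (s) (s) (s)) (m (s) (s) (s)) (w (s) (u) (u))) (t (w (s) (u) (u)) (t (s) (s) (s)) (s)) (t (m (s) (s) (s)) (m (s) (s) (s)) (s)))) (w (m (w (s) (k (s) (u)) (k (s) (u))) (m (m (s) (s) (s)) (w (s) (u) (u)) (w (s) (u) (u))) (w (w (s) (u) (u)) (k (s) (u)) (u))) (g (u)) (u)) (g (k (m (m (s) (s) (s)) (s) (m (s) (s) (s))) (r (g (r (u) (u))) (r (h (s) (s) (r (u) (u))) (u))))))  →  (h (m (m (m (t (s) (s) (s)) (t (s) (s) (s)) (w (s) (u) (u))) (w (s) (u) (h (s) (s) (u))) (w (w (s) (u) (u)) (h (s) (s) (u)) (h (s) (s) (u)))) (m (w (s) (h (s) (s) (u)) (h (s) (s) (u))) (w (w (s) (u) (u)) (k (s) (u)) (u)) (s)) (m (t (t (s) (s) (s)) (m (s) (s) (s)) (w (s) (u) (u))) (t (w (s) (u) (u)) (t (s) (s) (s)) (s)) (t (m (s) (s) (s)) (m (s) (s) (s)) (s)))) (w (m (w (s) (k (s) (u)) (k (s) (u))) (m (m (s) (s) (s)) (w (s) (u) (u)) (w (s) (u) (u))) (w (w (s) (u) (u)) (k (s) (u)) (u))) (g (u)) (u)) (g (k (m (m (s) (s) (s)) (s) (m (s) (s) (s))) (r (g (u)) (r (h (s) (s) (r (u) (u))) (u))))))
2. (h (m (m (m (t (s) (s) (s)) (t (s) (s) (s)) (w (s) (u) (u))) (w (s) (u) (h (s) (s) (u))) (w (w (s) (u) (u)) (h (s) (s) (u)) (h (s) (s) (u)))) (m (w (s) (h (s) (s) (u)) (h (s) (s) (u))) (w (w (s) (u) (u)) (k (s) (u)) (u)) (s)) (m (t (t (s) (s) (s)) (m (s) (s) (s)) (w (s) (u) (u))) (t (w (s) (u) (u)) (t (s) (s) (s)) (s)) (t (m (s) (s) (s)) (m (s) (s) (s)) (s)))) (w (m (w (s) (k (s) (u)) (k (s) (u))) (m (m (s) (s) (s)) (w (s) (u) (u)) (w (s) (u) (u))) (w (w (s) (u) (u)) (k (s) (u)) (u))) (g (u)) (u)) (g (k (m (m (s) (s) (s)) (s) (m (s) (s) (s))) (r (g (u)) (r (h (s) (s) (r (u) (u))) (u))))))  →  (h (m (m (m (t (s) (s) (s)) (t (s) (s) (s)) (w (s) (u) (u))) (w (s) (u) (h (s) (s) (u))) (w (w (s) (u) (u)) (h (s) (s) (u)) (h (s) (s) (u)))) (m (w (s) (h (s) (s) (u)) (h (s) (s) (u))) (w (w (s) (u) (u)) (k (s) (u)) (u)) (s)) (m (t (t (s) (s) (s)) (m (s) (s) (s)) (w (s) (u) (u))) (t (w (s) (u) (u)) (t (s) (s) (s)) (s)) (t (m (s) (s) (s)) (m (s) (s) (s)) (s)))) (w (m (w (s) (k (s) (u)) (k (s) (u))) (m (m (s) (s) (s)) (w (s) (u) (u)) (w (s) (u) (u))) (w (w (s) (u) (u)) (k (s) (u)) (u))) (g (u)) (u)) (g (k (m (m (s) (s) (s)) (s) (m (s) (s) (s))) (r (g (u)) (h (s) (s) (r (u) (u)))))))
3. (h (m (m (m (t (s) (s) (s)) (t (s) (s) (s)) (w (s) (u) (u))) (w (s) (u) (h (s) (s) (u))) (w (w (s) (u) (u)) (h (s) (s) (u)) (h (s) (s) (u)))) (m (w (s) (h (s) (s) (u)) (h (s) (s) (u))) (w (w (s) (u) (u)) (k (s) (u)) (u)) (s)) (m (t (t (s) (s) (s)) (m (s) (s) (s)) (w (s) (u) (u))) (t (w (s) (u) (u)) (t (s) (s) (s)) (s)) (t (m (s) (s) (s)) (m (s) (s) (s)) (s)))) (w (m (w (s) (k (s) (u)) (k (s) (u))) (m (m (s) (s) (s)) (w (s) (u) (u)) (w (s) (u) (u))) (w (w (s) (u) (u)) (k (s) (u)) (u))) (g (u)) (u)) (g (k (m (m (s) (s) (s)) (s) (m (s) (s) (s))) (r (g (u)) (h (s) (s) (r (u) (u)))))))  →  (h (m (m (m (t (s) (s) (s)) (t (s) (s) (s)) (w (s) (u) (u))) (w (s) (u) (h (s) (s) (u))) (w (w (s) (u) (u)) (h (s) (s) (u)) (h (s) (s) (u)))) (m (w (s) (h (s) (s) (u)) (h (s) (s) (u))) (w (w (s) (u) (u)) (k (s) (u)) (u)) (s)) (m (t (t (s) (s) (s)) (m (s) (s) (s)) (w (s) (u) (u))) (t (w (s) (u) (u)) (t (s) (s) (s)) (s)) (t (m (s) (s) (s)) (m (s) (s) (s)) (s)))) (w (m (w (s) (k (s) (u)) (k (s) (u))) (m (m (s) (s) (s)) (w (s) (u) (u)) (w (s) (u) (u))) (w (w (s) (u) (u)) (k (s) (u)) (u))) (g (u)) (u)) (g (k (m (m (s) (s) (s)) (s) (m (s) (s) (s))) (r (g (u)) (h (s) (s) (u))))))

normal form = (h (m (m (m (t (s) (s) (s)) (t (s) (s) (s)) (w (s) (u) (u))) (w (s) (u) (h (s) (s) (u))) (w (w (s) (u) (u)) (h (s) (s) (u)) (h (s) (s) (u)))) (m (w (s) (h (s) (s) (u)) (h (s) (s) (u))) (w (w (s) (u) (u)) (k (s) (u)) (u)) (s)) (m (t (t (s) (s) (s)) (m (s) (s) (s)) (w (s) (u) (u))) (t (w (s) (u) (u)) (t (s) (s) (s)) (s)) (t (m (s) (s) (s)) (m (s) (s) (s)) (s)))) (w (m (w (s) (k (s) (u)) (k (s) (u))) (m (m (s) (s) (s)) (w (s) (u) (u)) (w (s) (u) (u))) (w (w (s) (u) (u)) (k (s) (u)) (u))) (g (u)) (u)) (g (k (m (m (s) (s) (s)) (s) (m (s) (s) (s))) (r (g (u)) (h (s) (s) (u))))))


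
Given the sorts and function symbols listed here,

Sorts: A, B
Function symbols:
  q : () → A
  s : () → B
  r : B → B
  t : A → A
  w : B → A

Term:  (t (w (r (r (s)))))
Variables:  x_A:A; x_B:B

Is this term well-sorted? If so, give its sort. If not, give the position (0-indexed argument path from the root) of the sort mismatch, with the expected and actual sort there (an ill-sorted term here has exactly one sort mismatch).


        (s) : B
      (r (s)) : B
    (r (r (s))) : B
  (w (r (r (s)))) : A
(t (w (r (r (s))))) : A

well-sorted; sort = A


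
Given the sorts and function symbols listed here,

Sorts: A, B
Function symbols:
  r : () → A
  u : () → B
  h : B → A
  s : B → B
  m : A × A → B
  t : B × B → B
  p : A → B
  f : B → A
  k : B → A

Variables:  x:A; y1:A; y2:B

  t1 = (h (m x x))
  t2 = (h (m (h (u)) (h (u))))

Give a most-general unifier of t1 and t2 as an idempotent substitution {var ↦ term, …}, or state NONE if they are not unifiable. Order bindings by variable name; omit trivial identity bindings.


{x ↦ (h (u))}


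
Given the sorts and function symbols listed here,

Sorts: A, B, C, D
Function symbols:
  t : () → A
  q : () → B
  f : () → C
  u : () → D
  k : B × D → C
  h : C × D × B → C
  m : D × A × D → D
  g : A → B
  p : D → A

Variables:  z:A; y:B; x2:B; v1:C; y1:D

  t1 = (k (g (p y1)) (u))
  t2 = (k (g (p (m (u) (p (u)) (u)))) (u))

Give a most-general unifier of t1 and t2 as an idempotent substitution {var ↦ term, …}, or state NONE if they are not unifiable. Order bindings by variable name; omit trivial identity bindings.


{y1 ↦ (m (u) (p (u)) (u))}


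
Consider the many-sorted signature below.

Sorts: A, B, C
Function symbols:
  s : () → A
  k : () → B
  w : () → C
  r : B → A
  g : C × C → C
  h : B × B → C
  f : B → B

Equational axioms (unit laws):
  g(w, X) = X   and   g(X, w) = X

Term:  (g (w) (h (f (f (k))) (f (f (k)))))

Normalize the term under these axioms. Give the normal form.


1. (g (w) (h (f (f (k))) (f (f (k)))))  →  (h (f (f (k))) (f (f (k))))

normal form = (h (f (f (k))) (f (f (k))))


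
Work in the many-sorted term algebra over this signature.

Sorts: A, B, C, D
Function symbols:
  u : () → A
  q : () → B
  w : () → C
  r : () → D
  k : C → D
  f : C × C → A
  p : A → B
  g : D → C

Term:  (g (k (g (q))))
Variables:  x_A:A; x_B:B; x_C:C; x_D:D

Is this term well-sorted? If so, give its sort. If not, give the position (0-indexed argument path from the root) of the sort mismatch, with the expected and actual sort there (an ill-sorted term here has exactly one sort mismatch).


      (q) : B
    (g (q)) : ✗ arg 0 at [0, 0, 0] has sort B, expected D

ill-sorted at position [0, 0, 0]: expected D, got B


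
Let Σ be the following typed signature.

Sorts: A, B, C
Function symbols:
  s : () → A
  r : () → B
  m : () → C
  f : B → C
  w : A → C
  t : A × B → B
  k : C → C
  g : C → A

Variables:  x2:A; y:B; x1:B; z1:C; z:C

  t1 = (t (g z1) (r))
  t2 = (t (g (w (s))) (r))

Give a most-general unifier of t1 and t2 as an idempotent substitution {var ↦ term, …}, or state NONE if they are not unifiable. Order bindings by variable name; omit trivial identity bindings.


{z1 ↦ (w (s))}


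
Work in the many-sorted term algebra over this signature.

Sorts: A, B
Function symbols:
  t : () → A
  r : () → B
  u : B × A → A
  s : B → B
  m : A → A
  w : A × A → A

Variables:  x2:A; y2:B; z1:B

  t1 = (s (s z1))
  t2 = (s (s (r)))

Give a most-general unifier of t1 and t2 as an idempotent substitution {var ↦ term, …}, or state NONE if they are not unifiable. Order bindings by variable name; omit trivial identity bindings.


{z1 ↦ (r)}


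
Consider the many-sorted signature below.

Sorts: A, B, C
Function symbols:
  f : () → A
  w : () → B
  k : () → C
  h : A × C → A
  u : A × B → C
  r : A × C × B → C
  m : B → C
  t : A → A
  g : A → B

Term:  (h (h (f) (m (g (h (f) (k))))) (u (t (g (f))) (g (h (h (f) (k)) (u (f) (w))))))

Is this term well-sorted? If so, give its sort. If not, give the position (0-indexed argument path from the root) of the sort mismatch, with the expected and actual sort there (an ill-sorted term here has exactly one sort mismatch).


ill-sorted at position [1, 0, 0]: expected A, got B

    (f) : A
          (f) : A
          (k) : C
        (h (f) (k)) : A
      (g (h (f) (k))) : B
    (m (g (h (f) (k)))) : C
  (h (f) (m (g (h (f) (k))))) : A
        (f) : A
      (g (f)) : B
    (t (g (f))) : ✗ arg 0 at [1, 0, 0] has sort B, expected A
          (f) : A
          (k) : C
        (h (f) (k)) : A
          (f) : A
          (w) : B
        (u (f) (w)) : C
      (h (h (f) (k)) (u (f) (w))) : A
    (g (h (h (f) (k)) (u (f) (w)))) : B


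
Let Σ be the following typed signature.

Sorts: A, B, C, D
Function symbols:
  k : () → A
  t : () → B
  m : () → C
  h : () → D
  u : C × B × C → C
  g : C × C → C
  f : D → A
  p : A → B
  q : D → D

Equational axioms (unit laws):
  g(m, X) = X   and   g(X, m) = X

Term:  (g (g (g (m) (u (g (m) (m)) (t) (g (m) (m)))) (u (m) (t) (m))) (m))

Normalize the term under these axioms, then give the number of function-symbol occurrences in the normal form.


1. (g (g (g (m) (u (g (m) (m)) (t) (g (m) (m)))) (u (m) (t) (m))) (m))  →  (g (g (m) (u (g (m) (m)) (t) (g (m) (m)))) (u (m) (t) (m)))
2. (g (g (m) (u (g (m) (m)) (t) (g (m) (m)))) (u (m) (t) (m)))  →  (g (u (g (m) (m)) (t) (g (m) (m))) (u (m) (t) (m)))
3. (g (u (g (m) (m)) (t) (g (m) (m))) (u (m) (t) (m)))  →  (g (u (m) (t) (g (m) (m))) (u (m) (t) (m)))
4. (g (u (m) (t) (g (m) (m))) (u (m) (t) (m)))  →  (g (u (m) (t) (m)) (u (m) (t) (m)))
normal form: (g (u (m) (t) (m)) (u (m) (t) (m)))

size = 9


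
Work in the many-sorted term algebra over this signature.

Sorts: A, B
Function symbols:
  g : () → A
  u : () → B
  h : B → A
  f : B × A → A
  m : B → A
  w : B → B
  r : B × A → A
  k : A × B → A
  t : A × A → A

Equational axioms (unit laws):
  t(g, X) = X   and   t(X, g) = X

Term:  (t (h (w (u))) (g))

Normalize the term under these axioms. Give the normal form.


1. (t (h (w (u))) (g))  →  (h (w (u)))

normal form = (h (w (u)))


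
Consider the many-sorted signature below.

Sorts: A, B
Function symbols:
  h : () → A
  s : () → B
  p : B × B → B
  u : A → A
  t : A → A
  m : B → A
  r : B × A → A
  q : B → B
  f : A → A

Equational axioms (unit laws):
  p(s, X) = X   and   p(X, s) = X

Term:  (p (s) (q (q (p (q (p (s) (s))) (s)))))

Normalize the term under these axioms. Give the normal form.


1. (p (s) (q (q (p (q (p (s) (s))) (s)))))  →  (q (q (p (q (p (s) (s))) (s))))
2. (q (q (p (q (p (s) (s))) (s))))  →  (q (q (q (p (s) (s)))))
3. (q (q (q (p (s) (s)))))  →  (q (q (q (s))))

normal form = (q (q (q (s))))


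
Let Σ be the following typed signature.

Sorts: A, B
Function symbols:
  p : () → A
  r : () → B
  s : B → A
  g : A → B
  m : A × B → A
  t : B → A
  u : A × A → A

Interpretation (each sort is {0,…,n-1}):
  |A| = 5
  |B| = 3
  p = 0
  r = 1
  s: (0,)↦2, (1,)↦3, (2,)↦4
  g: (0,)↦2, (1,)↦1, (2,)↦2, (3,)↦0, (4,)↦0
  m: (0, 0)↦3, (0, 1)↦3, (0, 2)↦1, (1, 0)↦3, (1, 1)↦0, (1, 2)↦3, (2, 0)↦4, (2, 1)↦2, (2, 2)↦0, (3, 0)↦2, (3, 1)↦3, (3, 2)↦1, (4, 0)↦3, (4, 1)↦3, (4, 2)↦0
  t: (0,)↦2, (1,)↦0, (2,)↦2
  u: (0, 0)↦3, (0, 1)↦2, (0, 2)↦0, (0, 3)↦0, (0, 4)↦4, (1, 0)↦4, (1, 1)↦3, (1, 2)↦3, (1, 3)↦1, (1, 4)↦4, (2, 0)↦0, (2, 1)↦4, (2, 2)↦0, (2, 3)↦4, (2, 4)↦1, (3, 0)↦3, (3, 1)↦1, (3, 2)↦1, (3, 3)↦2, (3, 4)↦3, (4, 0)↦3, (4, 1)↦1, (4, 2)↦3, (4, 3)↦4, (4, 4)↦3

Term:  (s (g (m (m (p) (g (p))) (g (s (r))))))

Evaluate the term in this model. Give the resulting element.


value = 2

  p = 0
  p = 0
  (g (p)) = g(0,) = 2
  (m (p) (g (p))) = m(0, 2) = 1
  r = 1
  (s (r)) = s(1,) = 3
  (g (s (r))) = g(3,) = 0
  (m (m (p) (g (p))) (g (s (r)))) = m(1, 0) = 3
  (g (m (m (p) (g (p))) (g (s (r))))) = g(3,) = 0
  (s (g (m (m (p) (g (p))) (g (s (r)))))) = s(0,) = 2


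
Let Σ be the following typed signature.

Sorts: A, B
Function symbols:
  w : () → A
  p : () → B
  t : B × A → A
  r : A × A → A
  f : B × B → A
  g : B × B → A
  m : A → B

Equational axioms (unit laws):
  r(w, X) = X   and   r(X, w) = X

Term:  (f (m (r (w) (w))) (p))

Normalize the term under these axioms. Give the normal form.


1. (f (m (r (w) (w))) (p))  →  (f (m (w)) (p))

normal form = (f (m (w)) (p))


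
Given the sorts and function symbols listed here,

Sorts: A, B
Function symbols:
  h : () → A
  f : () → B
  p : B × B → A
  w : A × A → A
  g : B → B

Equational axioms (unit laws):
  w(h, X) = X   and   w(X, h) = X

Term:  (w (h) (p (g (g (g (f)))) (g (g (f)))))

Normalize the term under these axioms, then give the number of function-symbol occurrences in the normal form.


size = 8

1. (w (h) (p (g (g (g (f)))) (g (g (f)))))  →  (p (g (g (g (f)))) (g (g (f))))
normal form: (p (g (g (g (f)))) (g (g (f))))


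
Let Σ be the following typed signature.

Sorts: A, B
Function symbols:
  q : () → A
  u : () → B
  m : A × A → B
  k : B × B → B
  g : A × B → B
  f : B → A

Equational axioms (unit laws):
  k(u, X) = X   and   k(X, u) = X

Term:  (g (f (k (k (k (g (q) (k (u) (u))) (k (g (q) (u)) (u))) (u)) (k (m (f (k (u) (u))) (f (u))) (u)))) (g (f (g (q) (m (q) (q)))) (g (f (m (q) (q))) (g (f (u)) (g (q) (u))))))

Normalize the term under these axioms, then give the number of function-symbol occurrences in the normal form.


size = 33

1. (g (f (k (k (k (g (q) (k (u) (u))) (k (g (q) (u)) (u))) (u)) (k (m (f (k (u) (u))) (f (u))) (u)))) (g (f (g (q) (m (q) (q)))) (g (f (m (q) (q))) (g (f (u)) (g (q) (u))))))  →  (g (f (k (k (g (q) (k (u) (u))) (k (g (q) (u)) (u))) (k (m (f (k (u) (u))) (f (u))) (u)))) (g (f (g (q) (m (q) (q)))) (g (f (m (q) (q))) (g (f (u)) (g (q) (u))))))
2. (g (f (k (k (g (q) (k (u) (u))) (k (g (q) (u)) (u))) (k (m (f (k (u) (u))) (f (u))) (u)))) (g (f (g (q) (m (q) (q)))) (g (f (m (q) (q))) (g (f (u)) (g (q) (u))))))  →  (g (f (k (k (g (q) (u)) (k (g (q) (u)) (u))) (k (m (f (k (u) (u))) (f (u))) (u)))) (g (f (g (q) (m (q) (q)))) (g (f (m (q) (q))) (g (f (u)) (g (q) (u))))))
3. (g (f (k (k (g (q) (u)) (k (g (q) (u)) (u))) (k (m (f (k (u) (u))) (f (u))) (u)))) (g (f (g (q) (m (q) (q)))) (g (f (m (q) (q))) (g (f (u)) (g (q) (u))))))  →  (g (f (k (k (g (q) (u)) (g (q) (u))) (k (m (f (k (u) (u))) (f (u))) (u)))) (g (f (g (q) (m (q) (q)))) (g (f (m (q) (q))) (g (f (u)) (g (q) (u))))))
4. (g (f (k (k (g (q) (u)) (g (q) (u))) (k (m (f (k (u) (u))) (f (u))) (u)))) (g (f (g (q) (m (q) (q)))) (g (f (m (q) (q))) (g (f (u)) (g (q) (u))))))  →  (g (f (k (k (g (q) (u)) (g (q) (u))) (m (f (k (u) (u))) (f (u))))) (g (f (g (q) (m (q) (q)))) (g (f (m (q) (q))) (g (f (u)) (g (q) (u))))))
5. (g (f (k (k (g (q) (u)) (g (q) (u))) (m (f (k (u) (u))) (f (u))))) (g (f (g (q) (m (q) (q)))) (g (f (m (q) (q))) (g (f (u)) (g (q) (u))))))  →  (g (f (k (k (g (q) (u)) (g (q) (u))) (m (f (u)) (f (u))))) (g (f (g (q) (m (q) (q)))) (g (f (m (q) (q))) (g (f (u)) (g (q) (u))))))
normal form: (g (f (k (k (g (q) (u)) (g (q) (u))) (m (f (u)) (f (u))))) (g (f (g (q) (m (q) (q)))) (g (f (m (q) (q))) (g (f (u)) (g (q) (u))))))


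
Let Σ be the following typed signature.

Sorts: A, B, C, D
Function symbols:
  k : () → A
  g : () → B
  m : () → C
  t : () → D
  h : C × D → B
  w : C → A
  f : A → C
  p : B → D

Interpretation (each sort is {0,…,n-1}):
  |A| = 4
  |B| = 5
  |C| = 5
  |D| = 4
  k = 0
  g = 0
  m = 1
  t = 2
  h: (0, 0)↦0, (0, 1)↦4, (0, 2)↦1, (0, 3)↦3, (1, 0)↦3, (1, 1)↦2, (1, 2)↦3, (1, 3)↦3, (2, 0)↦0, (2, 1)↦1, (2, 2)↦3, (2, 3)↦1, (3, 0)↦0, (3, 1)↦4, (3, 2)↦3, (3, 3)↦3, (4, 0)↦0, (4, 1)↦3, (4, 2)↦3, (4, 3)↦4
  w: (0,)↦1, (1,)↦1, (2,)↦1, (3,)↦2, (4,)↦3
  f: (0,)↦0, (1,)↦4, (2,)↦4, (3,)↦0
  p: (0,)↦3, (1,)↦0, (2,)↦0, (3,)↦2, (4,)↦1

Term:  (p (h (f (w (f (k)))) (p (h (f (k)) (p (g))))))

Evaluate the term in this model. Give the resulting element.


  k = 0
  (f (k)) = f(0,) = 0
  (w (f (k))) = w(0,) = 1
  (f (w (f (k)))) = f(1,) = 4
  k = 0
  (f (k)) = f(0,) = 0
  g = 0
  (p (g)) = p(0,) = 3
  (h (f (k)) (p (g))) = h(0, 3) = 3
  (p (h (f (k)) (p (g)))) = p(3,) = 2
  (h (f (w (f (k)))) (p (h (f (k)) (p (g))))) = h(4, 2) = 3
  (p (h (f (w (f (k)))) (p (h (f (k)) (p (g)))))) = p(3,) = 2

value = 2


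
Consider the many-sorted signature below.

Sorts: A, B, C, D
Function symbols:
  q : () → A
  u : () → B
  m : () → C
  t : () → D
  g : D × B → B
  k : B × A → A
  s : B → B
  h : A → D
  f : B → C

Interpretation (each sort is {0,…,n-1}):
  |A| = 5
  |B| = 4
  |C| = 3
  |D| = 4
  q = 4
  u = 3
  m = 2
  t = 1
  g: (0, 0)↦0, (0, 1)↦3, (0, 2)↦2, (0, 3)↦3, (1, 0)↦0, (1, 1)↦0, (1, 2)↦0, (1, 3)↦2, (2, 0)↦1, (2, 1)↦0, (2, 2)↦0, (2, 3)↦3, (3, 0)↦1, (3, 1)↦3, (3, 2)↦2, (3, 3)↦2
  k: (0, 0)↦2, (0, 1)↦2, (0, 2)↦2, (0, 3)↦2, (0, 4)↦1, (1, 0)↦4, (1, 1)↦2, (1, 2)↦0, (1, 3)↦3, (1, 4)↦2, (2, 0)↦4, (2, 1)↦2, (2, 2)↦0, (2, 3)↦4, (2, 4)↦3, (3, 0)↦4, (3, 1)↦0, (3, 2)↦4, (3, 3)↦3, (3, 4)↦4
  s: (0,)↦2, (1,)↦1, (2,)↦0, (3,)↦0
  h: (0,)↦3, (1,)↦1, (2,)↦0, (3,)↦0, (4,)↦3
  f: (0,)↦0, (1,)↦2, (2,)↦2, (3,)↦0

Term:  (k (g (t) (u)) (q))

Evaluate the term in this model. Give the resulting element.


  t = 1
  u = 3
  (g (t) (u)) = g(1, 3) = 2
  q = 4
  (k (g (t) (u)) (q)) = k(2, 4) = 3

value = 3


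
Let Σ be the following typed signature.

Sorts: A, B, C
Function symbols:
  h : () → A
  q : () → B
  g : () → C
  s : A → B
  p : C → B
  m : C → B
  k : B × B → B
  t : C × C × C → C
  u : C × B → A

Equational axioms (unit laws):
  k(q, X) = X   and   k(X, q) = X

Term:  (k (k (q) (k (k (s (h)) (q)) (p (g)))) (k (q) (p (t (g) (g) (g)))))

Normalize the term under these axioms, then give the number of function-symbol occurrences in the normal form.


1. (k (k (q) (k (k (s (h)) (q)) (p (g)))) (k (q) (p (t (g) (g) (g)))))  →  (k (k (k (s (h)) (q)) (p (g))) (k (q) (p (t (g) (g) (g)))))
2. (k (k (k (s (h)) (q)) (p (g))) (k (q) (p (t (g) (g) (g)))))  →  (k (k (s (h)) (p (g))) (k (q) (p (t (g) (g) (g)))))
3. (k (k (s (h)) (p (g))) (k (q) (p (t (g) (g) (g)))))  →  (k (k (s (h)) (p (g))) (p (t (g) (g) (g))))
normal form: (k (k (s (h)) (p (g))) (p (t (g) (g) (g))))

size = 11


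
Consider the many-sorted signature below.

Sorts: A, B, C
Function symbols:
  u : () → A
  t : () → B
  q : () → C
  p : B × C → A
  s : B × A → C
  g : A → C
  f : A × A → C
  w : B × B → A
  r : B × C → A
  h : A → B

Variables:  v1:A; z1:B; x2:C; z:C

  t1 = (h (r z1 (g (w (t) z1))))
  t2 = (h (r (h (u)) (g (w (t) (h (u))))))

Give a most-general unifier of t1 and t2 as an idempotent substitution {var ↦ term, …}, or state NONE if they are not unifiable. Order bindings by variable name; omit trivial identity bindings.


{z1 ↦ (h (u))}


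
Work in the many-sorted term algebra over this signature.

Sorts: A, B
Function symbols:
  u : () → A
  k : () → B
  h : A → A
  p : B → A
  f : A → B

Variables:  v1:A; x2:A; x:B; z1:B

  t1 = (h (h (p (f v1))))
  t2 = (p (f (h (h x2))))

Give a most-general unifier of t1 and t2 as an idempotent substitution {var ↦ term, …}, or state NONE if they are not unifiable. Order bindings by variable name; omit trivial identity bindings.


head clash or occurs-check failure — not unifiable

NONE (not unifiable)


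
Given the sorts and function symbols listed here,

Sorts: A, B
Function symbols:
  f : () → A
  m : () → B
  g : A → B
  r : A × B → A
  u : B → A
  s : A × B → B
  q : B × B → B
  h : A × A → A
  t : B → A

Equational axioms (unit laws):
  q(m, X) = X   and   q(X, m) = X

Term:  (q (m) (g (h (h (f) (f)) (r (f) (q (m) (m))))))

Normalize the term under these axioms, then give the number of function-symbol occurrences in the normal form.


1. (q (m) (g (h (h (f) (f)) (r (f) (q (m) (m))))))  →  (g (h (h (f) (f)) (r (f) (q (m) (m)))))
2. (g (h (h (f) (f)) (r (f) (q (m) (m)))))  →  (g (h (h (f) (f)) (r (f) (m))))
normal form: (g (h (h (f) (f)) (r (f) (m))))

size = 8


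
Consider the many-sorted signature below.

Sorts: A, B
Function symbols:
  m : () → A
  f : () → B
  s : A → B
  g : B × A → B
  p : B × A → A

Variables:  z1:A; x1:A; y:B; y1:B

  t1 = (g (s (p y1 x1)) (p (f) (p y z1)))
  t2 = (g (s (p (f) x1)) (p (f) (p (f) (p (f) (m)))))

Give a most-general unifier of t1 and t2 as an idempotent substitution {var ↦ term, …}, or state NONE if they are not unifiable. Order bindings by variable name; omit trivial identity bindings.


{y ↦ (f), y1 ↦ (f), z1 ↦ (p (f) (m))}


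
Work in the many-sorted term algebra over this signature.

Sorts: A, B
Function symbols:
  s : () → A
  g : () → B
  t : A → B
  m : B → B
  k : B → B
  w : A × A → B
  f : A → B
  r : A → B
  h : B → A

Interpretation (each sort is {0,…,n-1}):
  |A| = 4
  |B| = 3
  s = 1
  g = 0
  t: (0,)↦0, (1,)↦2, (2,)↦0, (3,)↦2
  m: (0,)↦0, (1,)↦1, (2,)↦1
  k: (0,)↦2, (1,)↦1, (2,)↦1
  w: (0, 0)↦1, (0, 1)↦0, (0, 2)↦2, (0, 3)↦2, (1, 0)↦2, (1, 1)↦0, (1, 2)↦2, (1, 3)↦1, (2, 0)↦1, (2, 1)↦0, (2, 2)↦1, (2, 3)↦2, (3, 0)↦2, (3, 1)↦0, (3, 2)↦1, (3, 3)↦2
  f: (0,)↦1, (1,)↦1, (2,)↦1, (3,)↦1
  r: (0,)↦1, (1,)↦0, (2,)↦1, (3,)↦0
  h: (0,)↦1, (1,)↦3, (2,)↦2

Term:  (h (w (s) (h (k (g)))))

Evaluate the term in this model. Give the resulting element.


  s = 1
  g = 0
  (k (g)) = k(0,) = 2
  (h (k (g))) = h(2,) = 2
  (w (s) (h (k (g)))) = w(1, 2) = 2
  (h (w (s) (h (k (g))))) = h(2,) = 2

value = 2
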